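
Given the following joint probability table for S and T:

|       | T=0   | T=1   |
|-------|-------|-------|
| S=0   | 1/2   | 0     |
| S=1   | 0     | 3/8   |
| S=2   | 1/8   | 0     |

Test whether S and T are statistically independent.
Marginal P(S) (row sums):
  P(S=0) = 1/2 + 0 = 1/2
  P(S=1) = 0 + 3/8 = 3/8
  P(S=2) = 1/8 + 0 = 1/8
Marginal P(T) (column sums):
  P(T=0) = 1/2 + 0 + 1/8 = 5/8
  P(T=1) = 0 + 3/8 + 0 = 3/8

S and T are independent iff P(S=i,T=j) = P(S=i)·P(T=j) for every cell.
  P(S=0)·P(T=0) = 1/2 × 5/8 = 5/16, but P(S=0,T=0) = 1/2 ✗

No, S and T are not independent. Quantitatively, I(S;T) > 0:

H(S) = -[(1/2)·log₂(1/2) + (3/8)·log₂(3/8) + (1/8)·log₂(1/8)]
  = 0.5000 + 0.5306 + 0.3750
  = 1.4056 bits
H(T) = -[(5/8)·log₂(5/8) + (3/8)·log₂(3/8)]
  = 0.4238 + 0.5306
  = 0.9544 bits
H(S,T) = -[(1/2)·log₂(1/2) + (3/8)·log₂(3/8) + (1/8)·log₂(1/8)]
  = 0.5000 + 0.5306 + 0.3750
  = 1.4056 bits
I(S;T) = H(S) + H(T) - H(S,T) = 1.4056 + 0.9544 - 1.4056 = 0.9544 bits > 0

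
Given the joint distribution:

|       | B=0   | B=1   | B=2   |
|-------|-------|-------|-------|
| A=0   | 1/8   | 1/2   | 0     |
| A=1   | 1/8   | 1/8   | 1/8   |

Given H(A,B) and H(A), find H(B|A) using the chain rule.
From the chain rule: H(A,B) = H(A) + H(B|A)
Therefore: H(B|A) = H(A,B) - H(A)

H(A,B) = -[(1/8)·log₂(1/8) + (1/2)·log₂(1/2) + (1/8)·log₂(1/8) + (1/8)·log₂(1/8) + (1/8)·log₂(1/8)]
  = 0.3750 + 0.5000 + 0.3750 + 0.3750 + 0.3750
  = 2.0000 bits
Marginal P(A) (row sums):
  P(A=0) = 1/8 + 1/2 + 0 = 5/8
  P(A=1) = 1/8 + 1/8 + 1/8 = 3/8
H(A) = -[(5/8)·log₂(5/8) + (3/8)·log₂(3/8)]
  = 0.4238 + 0.5306
  = 0.9544 bits

H(B|A) = 2.0000 - 0.9544 = 1.0456 bits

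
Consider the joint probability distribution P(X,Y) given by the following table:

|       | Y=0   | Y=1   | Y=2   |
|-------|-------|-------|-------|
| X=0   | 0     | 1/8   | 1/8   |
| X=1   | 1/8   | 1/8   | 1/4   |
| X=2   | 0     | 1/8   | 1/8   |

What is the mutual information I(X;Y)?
Marginal P(X) (row sums):
  P(X=0) = 0 + 1/8 + 1/8 = 1/4
  P(X=1) = 1/8 + 1/8 + 1/4 = 1/2
  P(X=2) = 0 + 1/8 + 1/8 = 1/4
Marginal P(Y) (column sums):
  P(Y=0) = 0 + 1/8 + 0 = 1/8
  P(Y=1) = 1/8 + 1/8 + 1/8 = 3/8
  P(Y=2) = 1/8 + 1/4 + 1/8 = 1/2

H(X) = -[(1/4)·log₂(1/4) + (1/2)·log₂(1/2) + (1/4)·log₂(1/4)]
  = 0.5000 + 0.5000 + 0.5000
  = 1.5000 bits
H(Y) = -[(1/8)·log₂(1/8) + (3/8)·log₂(3/8) + (1/2)·log₂(1/2)]
  = 0.3750 + 0.5306 + 0.5000
  = 1.4056 bits
H(X,Y) = -[(1/8)·log₂(1/8) + (1/8)·log₂(1/8) + (1/8)·log₂(1/8) + (1/8)·log₂(1/8) + (1/4)·log₂(1/4) + (1/8)·log₂(1/8) + (1/8)·log₂(1/8)]
  = 0.3750 + 0.3750 + 0.3750 + 0.3750 + 0.5000 + 0.3750 + 0.3750
  = 2.7500 bits

I(X;Y) = H(X) + H(Y) - H(X,Y)
  = 1.5000 + 1.4056 - 2.7500
  = 0.1556 bits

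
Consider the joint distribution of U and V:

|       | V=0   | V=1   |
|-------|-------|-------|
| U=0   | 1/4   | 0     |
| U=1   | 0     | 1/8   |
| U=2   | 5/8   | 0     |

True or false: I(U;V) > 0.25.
Marginal P(U) (row sums):
  P(U=0) = 1/4 + 0 = 1/4
  P(U=1) = 0 + 1/8 = 1/8
  P(U=2) = 5/8 + 0 = 5/8
Marginal P(V) (column sums):
  P(V=0) = 1/4 + 0 + 5/8 = 7/8
  P(V=1) = 0 + 1/8 + 0 = 1/8

H(U) = -[(1/4)·log₂(1/4) + (1/8)·log₂(1/8) + (5/8)·log₂(5/8)]
  = 0.5000 + 0.3750 + 0.4238
  = 1.2988 bits
H(V) = -[(7/8)·log₂(7/8) + (1/8)·log₂(1/8)]
  = 0.1686 + 0.3750
  = 0.5436 bits
H(U,V) = -[(1/4)·log₂(1/4) + (1/8)·log₂(1/8) + (5/8)·log₂(5/8)]
  = 0.5000 + 0.3750 + 0.4238
  = 1.2988 bits

I(U;V) = H(U) + H(V) - H(U,V)
  = 1.2988 + 0.5436 - 1.2988
  = 0.5436 bits

True. I(U;V) = 0.5436 bits, which is > 0.25 bits.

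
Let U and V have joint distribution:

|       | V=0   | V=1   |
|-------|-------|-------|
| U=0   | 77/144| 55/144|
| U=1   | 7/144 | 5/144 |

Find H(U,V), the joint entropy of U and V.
H(U,V) = -Σ P(U,V) log₂ P(U,V), summed over the non-zero cells:
H(U,V) = -[(77/144)·log₂(77/144) + (55/144)·log₂(55/144) + (7/144)·log₂(7/144) + (5/144)·log₂(5/144)]
  = 0.4829 + 0.5304 + 0.2121 + 0.1683
  = 1.3937 bits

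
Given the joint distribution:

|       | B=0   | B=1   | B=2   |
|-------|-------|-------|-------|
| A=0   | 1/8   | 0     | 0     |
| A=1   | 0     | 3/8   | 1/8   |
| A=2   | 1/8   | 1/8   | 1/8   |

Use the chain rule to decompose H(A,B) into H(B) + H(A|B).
By the chain rule: H(A,B) = H(B) + H(A|B)

Marginal P(B) (column sums):
  P(B=0) = 1/8 + 0 + 1/8 = 1/4
  P(B=1) = 0 + 3/8 + 1/8 = 1/2
  P(B=2) = 0 + 1/8 + 1/8 = 1/4
H(B) = -[(1/4)·log₂(1/4) + (1/2)·log₂(1/2) + (1/4)·log₂(1/4)]
  = 0.5000 + 0.5000 + 0.5000
  = 1.5000 bits
H(A|B) = -Σ P(A,B)·log₂ P(A|B), where P(A|B) = P(A,B) / P(B)
  (cells with P(A,B) = 0 contribute 0)
  (A=0,B=0): P(A|B) = (1/8)/(1/4) = 1/2;  -(1/8)·log₂(1/2) = 0.1250
  (A=1,B=1): P(A|B) = (3/8)/(1/2) = 3/4;  -(3/8)·log₂(3/4) = 0.1556
  (A=1,B=2): P(A|B) = (1/8)/(1/4) = 1/2;  -(1/8)·log₂(1/2) = 0.1250
  (A=2,B=0): P(A|B) = (1/8)/(1/4) = 1/2;  -(1/8)·log₂(1/2) = 0.1250
  (A=2,B=1): P(A|B) = (1/8)/(1/2) = 1/4;  -(1/8)·log₂(1/4) = 0.2500
  (A=2,B=2): P(A|B) = (1/8)/(1/4) = 1/2;  -(1/8)·log₂(1/2) = 0.1250
H(A|B) = 0.1250 + 0.1556 + 0.1250 + 0.1250 + 0.2500 + 0.1250
  = 0.9056 bits

H(A,B) = H(B) + H(A|B) = 1.5000 + 0.9056 = 2.4056 bits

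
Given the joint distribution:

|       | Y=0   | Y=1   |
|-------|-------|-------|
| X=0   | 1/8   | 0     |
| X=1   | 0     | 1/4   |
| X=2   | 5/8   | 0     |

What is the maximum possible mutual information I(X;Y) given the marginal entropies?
The upper bound on mutual information is I(X;Y) ≤ min(H(X), H(Y)).

Marginal P(X) (row sums):
  P(X=0) = 1/8 + 0 = 1/8
  P(X=1) = 0 + 1/4 = 1/4
  P(X=2) = 5/8 + 0 = 5/8
Marginal P(Y) (column sums):
  P(Y=0) = 1/8 + 0 + 5/8 = 3/4
  P(Y=1) = 0 + 1/4 + 0 = 1/4

H(X) = -[(1/8)·log₂(1/8) + (1/4)·log₂(1/4) + (5/8)·log₂(5/8)]
  = 0.3750 + 0.5000 + 0.4238
  = 1.2988 bits
H(Y) = -[(3/4)·log₂(3/4) + (1/4)·log₂(1/4)]
  = 0.3113 + 0.5000
  = 0.8113 bits

Maximum possible I(X;Y) = min(1.2988, 0.8113) = 0.8113 bits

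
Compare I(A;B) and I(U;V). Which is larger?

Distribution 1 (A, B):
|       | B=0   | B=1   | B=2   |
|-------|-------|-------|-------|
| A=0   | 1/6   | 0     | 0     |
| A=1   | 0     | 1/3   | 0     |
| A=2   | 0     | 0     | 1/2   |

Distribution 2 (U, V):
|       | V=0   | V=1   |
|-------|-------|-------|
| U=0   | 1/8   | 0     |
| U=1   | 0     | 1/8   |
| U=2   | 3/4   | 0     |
Distribution 1 (A, B):
Marginal P(A) (row sums):
  P(A=0) = 1/6 + 0 + 0 = 1/6
  P(A=1) = 0 + 1/3 + 0 = 1/3
  P(A=2) = 0 + 0 + 1/2 = 1/2
Marginal P(B) (column sums):
  P(B=0) = 1/6 + 0 + 0 = 1/6
  P(B=1) = 0 + 1/3 + 0 = 1/3
  P(B=2) = 0 + 0 + 1/2 = 1/2

H(A) = -[(1/6)·log₂(1/6) + (1/3)·log₂(1/3) + (1/2)·log₂(1/2)]
  = 0.4308 + 0.5283 + 0.5000
  = 1.4591 bits
H(B) = -[(1/6)·log₂(1/6) + (1/3)·log₂(1/3) + (1/2)·log₂(1/2)]
  = 0.4308 + 0.5283 + 0.5000
  = 1.4591 bits
H(A,B) = -[(1/6)·log₂(1/6) + (1/3)·log₂(1/3) + (1/2)·log₂(1/2)]
  = 0.4308 + 0.5283 + 0.5000
  = 1.4591 bits

I(A;B) = H(A) + H(B) - H(A,B)
  = 1.4591 + 1.4591 - 1.4591
  = 1.4591 bits

Distribution 2 (U, V):
Marginal P(U) (row sums):
  P(U=0) = 1/8 + 0 = 1/8
  P(U=1) = 0 + 1/8 = 1/8
  P(U=2) = 3/4 + 0 = 3/4
Marginal P(V) (column sums):
  P(V=0) = 1/8 + 0 + 3/4 = 7/8
  P(V=1) = 0 + 1/8 + 0 = 1/8

H(U) = -[(1/8)·log₂(1/8) + (1/8)·log₂(1/8) + (3/4)·log₂(3/4)]
  = 0.3750 + 0.3750 + 0.3113
  = 1.0613 bits
H(V) = -[(7/8)·log₂(7/8) + (1/8)·log₂(1/8)]
  = 0.1686 + 0.3750
  = 0.5436 bits
H(U,V) = -[(1/8)·log₂(1/8) + (1/8)·log₂(1/8) + (3/4)·log₂(3/4)]
  = 0.3750 + 0.3750 + 0.3113
  = 1.0613 bits

I(U;V) = H(U) + H(V) - H(U,V)
  = 1.0613 + 0.5436 - 1.0613
  = 0.5436 bits

I(A;B) = 1.4591 bits > I(U;V) = 0.5436 bits, so (A, B) has the higher mutual information (stronger dependence).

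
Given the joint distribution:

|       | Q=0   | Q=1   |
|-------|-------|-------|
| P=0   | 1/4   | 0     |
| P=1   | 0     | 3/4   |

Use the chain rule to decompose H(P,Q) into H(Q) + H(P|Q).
By the chain rule: H(P,Q) = H(Q) + H(P|Q)

Marginal P(Q) (column sums):
  P(Q=0) = 1/4 + 0 = 1/4
  P(Q=1) = 0 + 3/4 = 3/4
H(Q) = -[(1/4)·log₂(1/4) + (3/4)·log₂(3/4)]
  = 0.5000 + 0.3113
  = 0.8113 bits
H(P|Q) = -Σ P(P,Q)·log₂ P(P|Q), where P(P|Q) = P(P,Q) / P(Q)
  (cells with P(P,Q) = 0 contribute 0)
  (P=0,Q=0): P(P|Q) = (1/4)/(1/4) = 1;  -(1/4)·log₂(1) = 0.0000
  (P=1,Q=1): P(P|Q) = (3/4)/(3/4) = 1;  -(3/4)·log₂(1) = 0.0000
H(P|Q) = 0.0000 + 0.0000
  = 0.0000 bits

H(P,Q) = H(Q) + H(P|Q) = 0.8113 + 0.0000 = 0.8113 bits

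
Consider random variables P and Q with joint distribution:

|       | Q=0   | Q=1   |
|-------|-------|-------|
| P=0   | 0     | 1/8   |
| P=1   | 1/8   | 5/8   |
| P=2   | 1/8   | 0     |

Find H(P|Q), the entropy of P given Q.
Marginal P(Q) (column sums):
  P(Q=0) = 0 + 1/8 + 1/8 = 1/4
  P(Q=1) = 1/8 + 5/8 + 0 = 3/4

H(P|Q) = -Σ P(P,Q)·log₂ P(P|Q), where P(P|Q) = P(P,Q) / P(Q)
  (cells with P(P,Q) = 0 contribute 0)
  (P=0,Q=1): P(P|Q) = (1/8)/(3/4) = 1/6;  -(1/8)·log₂(1/6) = 0.3231
  (P=1,Q=0): P(P|Q) = (1/8)/(1/4) = 1/2;  -(1/8)·log₂(1/2) = 0.1250
  (P=1,Q=1): P(P|Q) = (5/8)/(3/4) = 5/6;  -(5/8)·log₂(5/6) = 0.1644
  (P=2,Q=0): P(P|Q) = (1/8)/(1/4) = 1/2;  -(1/8)·log₂(1/2) = 0.1250
H(P|Q) = 0.3231 + 0.1250 + 0.1644 + 0.1250
  = 0.7375 bits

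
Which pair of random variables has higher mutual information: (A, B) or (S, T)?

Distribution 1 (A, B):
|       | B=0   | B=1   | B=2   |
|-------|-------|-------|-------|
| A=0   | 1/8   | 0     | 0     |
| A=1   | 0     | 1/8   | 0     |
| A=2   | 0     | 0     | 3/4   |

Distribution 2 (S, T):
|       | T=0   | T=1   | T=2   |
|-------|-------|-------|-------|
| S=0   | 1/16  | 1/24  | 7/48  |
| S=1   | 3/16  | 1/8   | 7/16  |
Distribution 1 (A, B):
Marginal P(A) (row sums):
  P(A=0) = 1/8 + 0 + 0 = 1/8
  P(A=1) = 0 + 1/8 + 0 = 1/8
  P(A=2) = 0 + 0 + 3/4 = 3/4
Marginal P(B) (column sums):
  P(B=0) = 1/8 + 0 + 0 = 1/8
  P(B=1) = 0 + 1/8 + 0 = 1/8
  P(B=2) = 0 + 0 + 3/4 = 3/4

H(A) = -[(1/8)·log₂(1/8) + (1/8)·log₂(1/8) + (3/4)·log₂(3/4)]
  = 0.3750 + 0.3750 + 0.3113
  = 1.0613 bits
H(B) = -[(1/8)·log₂(1/8) + (1/8)·log₂(1/8) + (3/4)·log₂(3/4)]
  = 0.3750 + 0.3750 + 0.3113
  = 1.0613 bits
H(A,B) = -[(1/8)·log₂(1/8) + (1/8)·log₂(1/8) + (3/4)·log₂(3/4)]
  = 0.3750 + 0.3750 + 0.3113
  = 1.0613 bits

I(A;B) = H(A) + H(B) - H(A,B)
  = 1.0613 + 1.0613 - 1.0613
  = 1.0613 bits

Distribution 2 (S, T):
Marginal P(S) (row sums):
  P(S=0) = 1/16 + 1/24 + 7/48 = 1/4
  P(S=1) = 3/16 + 1/8 + 7/16 = 3/4
Marginal P(T) (column sums):
  P(T=0) = 1/16 + 3/16 = 1/4
  P(T=1) = 1/24 + 1/8 = 1/6
  P(T=2) = 7/48 + 7/16 = 7/12

H(S) = -[(1/4)·log₂(1/4) + (3/4)·log₂(3/4)]
  = 0.5000 + 0.3113
  = 0.8113 bits
H(T) = -[(1/4)·log₂(1/4) + (1/6)·log₂(1/6) + (7/12)·log₂(7/12)]
  = 0.5000 + 0.4308 + 0.4536
  = 1.3844 bits
H(S,T) = -[(1/16)·log₂(1/16) + (1/24)·log₂(1/24) + (7/48)·log₂(7/48) + (3/16)·log₂(3/16) + (1/8)·log₂(1/8) + (7/16)·log₂(7/16)]
  = 0.2500 + 0.1910 + 0.4051 + 0.4528 + 0.3750 + 0.5218
  = 2.1957 bits

I(S;T) = H(S) + H(T) - H(S,T)
  = 0.8113 + 1.3844 - 2.1957
  = 0.0000 bits

I(A;B) = 1.0613 bits > I(S;T) = 0.0000 bits, so (A, B) has the higher mutual information (stronger dependence).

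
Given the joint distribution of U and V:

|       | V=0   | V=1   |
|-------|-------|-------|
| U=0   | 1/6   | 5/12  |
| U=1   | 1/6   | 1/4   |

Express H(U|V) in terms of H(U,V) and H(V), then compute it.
H(U|V) = H(U,V) - H(V)

Marginal P(V) (column sums):
  P(V=0) = 1/6 + 1/6 = 1/3
  P(V=1) = 5/12 + 1/4 = 2/3

H(U,V) = -[(1/6)·log₂(1/6) + (5/12)·log₂(5/12) + (1/6)·log₂(1/6) + (1/4)·log₂(1/4)]
  = 0.4308 + 0.5263 + 0.4308 + 0.5000
  = 1.8879 bits
H(V) = -[(1/3)·log₂(1/3) + (2/3)·log₂(2/3)]
  = 0.5283 + 0.3900
  = 0.9183 bits

H(U|V) = 1.8879 - 0.9183 = 0.9696 bits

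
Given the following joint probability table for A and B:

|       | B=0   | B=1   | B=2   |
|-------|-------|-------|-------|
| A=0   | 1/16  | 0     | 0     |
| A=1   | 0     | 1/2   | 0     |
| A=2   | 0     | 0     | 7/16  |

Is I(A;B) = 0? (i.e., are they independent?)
Marginal P(A) (row sums):
  P(A=0) = 1/16 + 0 + 0 = 1/16
  P(A=1) = 0 + 1/2 + 0 = 1/2
  P(A=2) = 0 + 0 + 7/16 = 7/16
Marginal P(B) (column sums):
  P(B=0) = 1/16 + 0 + 0 = 1/16
  P(B=1) = 0 + 1/2 + 0 = 1/2
  P(B=2) = 0 + 0 + 7/16 = 7/16

A and B are independent iff P(A=i,B=j) = P(A=i)·P(B=j) for every cell.
  P(A=0)·P(B=0) = 1/16 × 1/16 = 1/256, but P(A=0,B=0) = 1/16 ✗

No, A and B are not independent. Quantitatively, I(A;B) > 0:

H(A) = -[(1/16)·log₂(1/16) + (1/2)·log₂(1/2) + (7/16)·log₂(7/16)]
  = 0.2500 + 0.5000 + 0.5218
  = 1.2718 bits
H(B) = -[(1/16)·log₂(1/16) + (1/2)·log₂(1/2) + (7/16)·log₂(7/16)]
  = 0.2500 + 0.5000 + 0.5218
  = 1.2718 bits
H(A,B) = -[(1/16)·log₂(1/16) + (1/2)·log₂(1/2) + (7/16)·log₂(7/16)]
  = 0.2500 + 0.5000 + 0.5218
  = 1.2718 bits
I(A;B) = H(A) + H(B) - H(A,B) = 1.2718 + 1.2718 - 1.2718 = 1.2718 bits > 0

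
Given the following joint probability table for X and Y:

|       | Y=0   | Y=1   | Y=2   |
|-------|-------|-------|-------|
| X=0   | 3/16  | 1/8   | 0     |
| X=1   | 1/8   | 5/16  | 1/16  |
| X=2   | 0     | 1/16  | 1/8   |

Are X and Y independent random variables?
Marginal P(X) (row sums):
  P(X=0) = 3/16 + 1/8 + 0 = 5/16
  P(X=1) = 1/8 + 5/16 + 1/16 = 1/2
  P(X=2) = 0 + 1/16 + 1/8 = 3/16
Marginal P(Y) (column sums):
  P(Y=0) = 3/16 + 1/8 + 0 = 5/16
  P(Y=1) = 1/8 + 5/16 + 1/16 = 1/2
  P(Y=2) = 0 + 1/16 + 1/8 = 3/16

X and Y are independent iff P(X=i,Y=j) = P(X=i)·P(Y=j) for every cell.
  P(X=0)·P(Y=0) = 5/16 × 5/16 = 25/256, but P(X=0,Y=0) = 3/16 ✗

No, X and Y are not independent. Quantitatively, I(X;Y) > 0:

H(X) = -[(5/16)·log₂(5/16) + (1/2)·log₂(1/2) + (3/16)·log₂(3/16)]
  = 0.5244 + 0.5000 + 0.4528
  = 1.4772 bits
H(Y) = -[(5/16)·log₂(5/16) + (1/2)·log₂(1/2) + (3/16)·log₂(3/16)]
  = 0.5244 + 0.5000 + 0.4528
  = 1.4772 bits
H(X,Y) = -[(3/16)·log₂(3/16) + (1/8)·log₂(1/8) + (1/8)·log₂(1/8) + (5/16)·log₂(5/16) + (1/16)·log₂(1/16) + (1/16)·log₂(1/16) + (1/8)·log₂(1/8)]
  = 0.4528 + 0.3750 + 0.3750 + 0.5244 + 0.2500 + 0.2500 + 0.3750
  = 2.6022 bits
I(X;Y) = H(X) + H(Y) - H(X,Y) = 1.4772 + 1.4772 - 2.6022 = 0.3522 bits > 0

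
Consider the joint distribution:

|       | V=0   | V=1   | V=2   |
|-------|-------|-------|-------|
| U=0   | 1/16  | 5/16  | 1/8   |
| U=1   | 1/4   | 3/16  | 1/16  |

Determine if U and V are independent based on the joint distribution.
Marginal P(U) (row sums):
  P(U=0) = 1/16 + 5/16 + 1/8 = 1/2
  P(U=1) = 1/4 + 3/16 + 1/16 = 1/2
Marginal P(V) (column sums):
  P(V=0) = 1/16 + 1/4 = 5/16
  P(V=1) = 5/16 + 3/16 = 1/2
  P(V=2) = 1/8 + 1/16 = 3/16

U and V are independent iff P(U=i,V=j) = P(U=i)·P(V=j) for every cell.
  P(U=0)·P(V=0) = 1/2 × 5/16 = 5/32, but P(U=0,V=0) = 1/16 ✗

No, U and V are not independent. Quantitatively, I(U;V) > 0:

H(U) = -[(1/2)·log₂(1/2) + (1/2)·log₂(1/2)]
  = 0.5000 + 0.5000
  = 1.0000 bits
H(V) = -[(5/16)·log₂(5/16) + (1/2)·log₂(1/2) + (3/16)·log₂(3/16)]
  = 0.5244 + 0.5000 + 0.4528
  = 1.4772 bits
H(U,V) = -[(1/16)·log₂(1/16) + (5/16)·log₂(5/16) + (1/8)·log₂(1/8) + (1/4)·log₂(1/4) + (3/16)·log₂(3/16) + (1/16)·log₂(1/16)]
  = 0.2500 + 0.5244 + 0.3750 + 0.5000 + 0.4528 + 0.2500
  = 2.3522 bits
I(U;V) = H(U) + H(V) - H(U,V) = 1.0000 + 1.4772 - 2.3522 = 0.1250 bits > 0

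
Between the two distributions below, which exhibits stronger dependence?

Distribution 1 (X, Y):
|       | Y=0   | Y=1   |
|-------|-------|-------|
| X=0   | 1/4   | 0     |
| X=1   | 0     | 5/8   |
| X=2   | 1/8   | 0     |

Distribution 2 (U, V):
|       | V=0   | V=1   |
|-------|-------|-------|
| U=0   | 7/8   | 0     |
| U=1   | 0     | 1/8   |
Distribution 1 (X, Y):
Marginal P(X) (row sums):
  P(X=0) = 1/4 + 0 = 1/4
  P(X=1) = 0 + 5/8 = 5/8
  P(X=2) = 1/8 + 0 = 1/8
Marginal P(Y) (column sums):
  P(Y=0) = 1/4 + 0 + 1/8 = 3/8
  P(Y=1) = 0 + 5/8 + 0 = 5/8

H(X) = -[(1/4)·log₂(1/4) + (5/8)·log₂(5/8) + (1/8)·log₂(1/8)]
  = 0.5000 + 0.4238 + 0.3750
  = 1.2988 bits
H(Y) = -[(3/8)·log₂(3/8) + (5/8)·log₂(5/8)]
  = 0.5306 + 0.4238
  = 0.9544 bits
H(X,Y) = -[(1/4)·log₂(1/4) + (5/8)·log₂(5/8) + (1/8)·log₂(1/8)]
  = 0.5000 + 0.4238 + 0.3750
  = 1.2988 bits

I(X;Y) = H(X) + H(Y) - H(X,Y)
  = 1.2988 + 0.9544 - 1.2988
  = 0.9544 bits

Distribution 2 (U, V):
Marginal P(U) (row sums):
  P(U=0) = 7/8 + 0 = 7/8
  P(U=1) = 0 + 1/8 = 1/8
Marginal P(V) (column sums):
  P(V=0) = 7/8 + 0 = 7/8
  P(V=1) = 0 + 1/8 = 1/8

H(U) = -[(7/8)·log₂(7/8) + (1/8)·log₂(1/8)]
  = 0.1686 + 0.3750
  = 0.5436 bits
H(V) = -[(7/8)·log₂(7/8) + (1/8)·log₂(1/8)]
  = 0.1686 + 0.3750
  = 0.5436 bits
H(U,V) = -[(7/8)·log₂(7/8) + (1/8)·log₂(1/8)]
  = 0.1686 + 0.3750
  = 0.5436 bits

I(U;V) = H(U) + H(V) - H(U,V)
  = 0.5436 + 0.5436 - 0.5436
  = 0.5436 bits

I(X;Y) = 0.9544 bits > I(U;V) = 0.5436 bits, so (X, Y) has the higher mutual information (stronger dependence).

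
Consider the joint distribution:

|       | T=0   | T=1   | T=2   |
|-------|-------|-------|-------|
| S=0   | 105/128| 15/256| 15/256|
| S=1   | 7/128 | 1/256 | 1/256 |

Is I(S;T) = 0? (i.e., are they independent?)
Marginal P(S) (row sums):
  P(S=0) = 105/128 + 15/256 + 15/256 = 15/16
  P(S=1) = 7/128 + 1/256 + 1/256 = 1/16
Marginal P(T) (column sums):
  P(T=0) = 105/128 + 7/128 = 7/8
  P(T=1) = 15/256 + 1/256 = 1/16
  P(T=2) = 15/256 + 1/256 = 1/16

S and T are independent iff P(S=i,T=j) = P(S=i)·P(T=j) for every cell.
  P(S=0)·P(T=0) = 15/16 × 7/8 = 105/128 = P(S=0,T=0) ✓
  P(S=0)·P(T=1) = 15/16 × 1/16 = 15/256 = P(S=0,T=1) ✓
  P(S=0)·P(T=2) = 15/16 × 1/16 = 15/256 = P(S=0,T=2) ✓
  P(S=1)·P(T=0) = 1/16 × 7/8 = 7/128 = P(S=1,T=0) ✓
  P(S=1)·P(T=1) = 1/16 × 1/16 = 1/256 = P(S=1,T=1) ✓
  P(S=1)·P(T=2) = 1/16 × 1/16 = 1/256 = P(S=1,T=2) ✓

Yes, S and T are independent: every cell factors, so I(S;T) = 0 bits.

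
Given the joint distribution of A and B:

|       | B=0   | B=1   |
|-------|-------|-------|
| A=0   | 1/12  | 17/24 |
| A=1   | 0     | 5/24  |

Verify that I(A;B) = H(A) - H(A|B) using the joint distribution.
Left side, from I(A;B) = H(A) + H(B) - H(A,B):
Marginal P(A) (row sums):
  P(A=0) = 1/12 + 17/24 = 19/24
  P(A=1) = 0 + 5/24 = 5/24
Marginal P(B) (column sums):
  P(B=0) = 1/12 + 0 = 1/12
  P(B=1) = 17/24 + 5/24 = 11/12

H(A) = -[(19/24)·log₂(19/24) + (5/24)·log₂(5/24)]
  = 0.2668 + 0.4715
  = 0.7383 bits
H(B) = -[(1/12)·log₂(1/12) + (11/12)·log₂(11/12)]
  = 0.2987 + 0.1151
  = 0.4138 bits
H(A,B) = -[(1/12)·log₂(1/12) + (17/24)·log₂(17/24) + (5/24)·log₂(5/24)]
  = 0.2987 + 0.3524 + 0.4715
  = 1.1226 bits

I(A;B) = H(A) + H(B) - H(A,B)
  = 0.7383 + 0.4138 - 1.1226
  = 0.0295 bits

Right side, with H(A|B) computed directly from the conditional probabilities:
H(A|B) = -Σ P(A,B)·log₂ P(A|B), where P(A|B) = P(A,B) / P(B)
  (cells with P(A,B) = 0 contribute 0)
  (A=0,B=0): P(A|B) = (1/12)/(1/12) = 1;  -(1/12)·log₂(1) = 0.0000
  (A=0,B=1): P(A|B) = (17/24)/(11/12) = 17/22;  -(17/24)·log₂(17/22) = 0.2635
  (A=1,B=1): P(A|B) = (5/24)/(11/12) = 5/22;  -(5/24)·log₂(5/22) = 0.4453
H(A|B) = 0.0000 + 0.2635 + 0.4453
  = 0.7088 bits
H(A) - H(A|B) = 0.7383 - 0.7088 = 0.0295 bits

Both sides equal 0.0295 bits, so I(A;B) = H(A) - H(A|B) ✓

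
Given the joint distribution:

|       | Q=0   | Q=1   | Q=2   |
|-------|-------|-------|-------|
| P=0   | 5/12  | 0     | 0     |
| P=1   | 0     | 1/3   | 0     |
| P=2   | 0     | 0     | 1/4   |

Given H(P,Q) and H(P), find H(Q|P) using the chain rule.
From the chain rule: H(P,Q) = H(P) + H(Q|P)
Therefore: H(Q|P) = H(P,Q) - H(P)

H(P,Q) = -[(5/12)·log₂(5/12) + (1/3)·log₂(1/3) + (1/4)·log₂(1/4)]
  = 0.5263 + 0.5283 + 0.5000
  = 1.5546 bits
Marginal P(P) (row sums):
  P(P=0) = 5/12 + 0 + 0 = 5/12
  P(P=1) = 0 + 1/3 + 0 = 1/3
  P(P=2) = 0 + 0 + 1/4 = 1/4
H(P) = -[(5/12)·log₂(5/12) + (1/3)·log₂(1/3) + (1/4)·log₂(1/4)]
  = 0.5263 + 0.5283 + 0.5000
  = 1.5546 bits

H(Q|P) = 1.5546 - 1.5546 = 0.0000 bits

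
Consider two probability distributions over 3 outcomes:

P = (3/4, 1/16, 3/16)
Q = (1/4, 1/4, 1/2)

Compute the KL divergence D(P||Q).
D(P||Q) = Σ P(i) log₂(P(i)/Q(i))
  i=0: (3/4) × log₂((3/4)/(1/4)) = (3/4) × log₂(3) = 1.1887
  i=1: (1/16) × log₂((1/16)/(1/4)) = (1/16) × log₂(1/4) = -0.1250
  i=2: (3/16) × log₂((3/16)/(1/2)) = (3/16) × log₂(3/8) = -0.2653
D(P||Q) = 1.1887 - 0.1250 - 0.2653
  = 0.7984 bits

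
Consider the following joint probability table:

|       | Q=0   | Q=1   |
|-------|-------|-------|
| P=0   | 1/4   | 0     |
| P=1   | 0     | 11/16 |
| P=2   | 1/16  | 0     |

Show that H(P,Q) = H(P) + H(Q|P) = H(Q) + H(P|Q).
Marginal P(P) (row sums):
  P(P=0) = 1/4 + 0 = 1/4
  P(P=1) = 0 + 11/16 = 11/16
  P(P=2) = 1/16 + 0 = 1/16
Marginal P(Q) (column sums):
  P(Q=0) = 1/4 + 0 + 1/16 = 5/16
  P(Q=1) = 0 + 11/16 + 0 = 11/16

Decomposition 1: H(P) + H(Q|P)
H(P) = -[(1/4)·log₂(1/4) + (11/16)·log₂(11/16) + (1/16)·log₂(1/16)]
  = 0.5000 + 0.3716 + 0.2500
  = 1.1216 bits
H(Q|P) = -Σ P(P,Q)·log₂ P(Q|P), where P(Q|P) = P(P,Q) / P(P)
  (cells with P(P,Q) = 0 contribute 0)
  (P=0,Q=0): P(Q|P) = (1/4)/(1/4) = 1;  -(1/4)·log₂(1) = 0.0000
  (P=1,Q=1): P(Q|P) = (11/16)/(11/16) = 1;  -(11/16)·log₂(1) = 0.0000
  (P=2,Q=0): P(Q|P) = (1/16)/(1/16) = 1;  -(1/16)·log₂(1) = 0.0000
H(Q|P) = 0.0000 + 0.0000 + 0.0000
  = 0.0000 bits
H(P) + H(Q|P) = 1.1216 + 0.0000 = 1.1216 bits

Decomposition 2: H(Q) + H(P|Q)
H(Q) = -[(5/16)·log₂(5/16) + (11/16)·log₂(11/16)]
  = 0.5244 + 0.3716
  = 0.8960 bits
H(P|Q) = -Σ P(P,Q)·log₂ P(P|Q), where P(P|Q) = P(P,Q) / P(Q)
  (cells with P(P,Q) = 0 contribute 0)
  (P=0,Q=0): P(P|Q) = (1/4)/(5/16) = 4/5;  -(1/4)·log₂(4/5) = 0.0805
  (P=1,Q=1): P(P|Q) = (11/16)/(11/16) = 1;  -(11/16)·log₂(1) = 0.0000
  (P=2,Q=0): P(P|Q) = (1/16)/(5/16) = 1/5;  -(1/16)·log₂(1/5) = 0.1451
H(P|Q) = 0.0805 + 0.0000 + 0.1451
  = 0.2256 bits
H(Q) + H(P|Q) = 0.8960 + 0.2256 = 1.1216 bits

Direct computation of the joint entropy:
H(P,Q) = -[(1/4)·log₂(1/4) + (11/16)·log₂(11/16) + (1/16)·log₂(1/16)]
  = 0.5000 + 0.3716 + 0.2500
  = 1.1216 bits

All three agree: H(P,Q) = 1.1216 bits ✓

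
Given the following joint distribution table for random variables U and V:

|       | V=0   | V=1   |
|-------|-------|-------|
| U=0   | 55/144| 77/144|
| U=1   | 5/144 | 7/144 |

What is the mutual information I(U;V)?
Marginal P(U) (row sums):
  P(U=0) = 55/144 + 77/144 = 11/12
  P(U=1) = 5/144 + 7/144 = 1/12
Marginal P(V) (column sums):
  P(V=0) = 55/144 + 5/144 = 5/12
  P(V=1) = 77/144 + 7/144 = 7/12

H(U) = -[(11/12)·log₂(11/12) + (1/12)·log₂(1/12)]
  = 0.1151 + 0.2987
  = 0.4138 bits
H(V) = -[(5/12)·log₂(5/12) + (7/12)·log₂(7/12)]
  = 0.5263 + 0.4536
  = 0.9799 bits
H(U,V) = -[(55/144)·log₂(55/144) + (77/144)·log₂(77/144) + (5/144)·log₂(5/144) + (7/144)·log₂(7/144)]
  = 0.5304 + 0.4829 + 0.1683 + 0.2121
  = 1.3937 bits

I(U;V) = H(U) + H(V) - H(U,V)
  = 0.4138 + 0.9799 - 1.3937
  = 0.0000 bits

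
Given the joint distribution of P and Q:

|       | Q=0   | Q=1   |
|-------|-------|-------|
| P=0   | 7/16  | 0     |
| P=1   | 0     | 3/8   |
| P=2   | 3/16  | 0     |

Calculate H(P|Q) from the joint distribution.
Marginal P(Q) (column sums):
  P(Q=0) = 7/16 + 0 + 3/16 = 5/8
  P(Q=1) = 0 + 3/8 + 0 = 3/8

H(P|Q) = -Σ P(P,Q)·log₂ P(P|Q), where P(P|Q) = P(P,Q) / P(Q)
  (cells with P(P,Q) = 0 contribute 0)
  (P=0,Q=0): P(P|Q) = (7/16)/(5/8) = 7/10;  -(7/16)·log₂(7/10) = 0.2251
  (P=1,Q=1): P(P|Q) = (3/8)/(3/8) = 1;  -(3/8)·log₂(1) = 0.0000
  (P=2,Q=0): P(P|Q) = (3/16)/(5/8) = 3/10;  -(3/16)·log₂(3/10) = 0.3257
H(P|Q) = 0.2251 + 0.0000 + 0.3257
  = 0.5508 bits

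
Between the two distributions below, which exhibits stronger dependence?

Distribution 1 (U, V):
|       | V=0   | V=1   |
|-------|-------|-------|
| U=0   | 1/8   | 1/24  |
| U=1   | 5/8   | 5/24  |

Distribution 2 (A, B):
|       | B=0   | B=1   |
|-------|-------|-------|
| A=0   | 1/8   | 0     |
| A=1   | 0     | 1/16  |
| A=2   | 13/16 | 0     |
Distribution 1 (U, V):
Marginal P(U) (row sums):
  P(U=0) = 1/8 + 1/24 = 1/6
  P(U=1) = 5/8 + 5/24 = 5/6
Marginal P(V) (column sums):
  P(V=0) = 1/8 + 5/8 = 3/4
  P(V=1) = 1/24 + 5/24 = 1/4

H(U) = -[(1/6)·log₂(1/6) + (5/6)·log₂(5/6)]
  = 0.4308 + 0.2192
  = 0.6500 bits
H(V) = -[(3/4)·log₂(3/4) + (1/4)·log₂(1/4)]
  = 0.3113 + 0.5000
  = 0.8113 bits
H(U,V) = -[(1/8)·log₂(1/8) + (1/24)·log₂(1/24) + (5/8)·log₂(5/8) + (5/24)·log₂(5/24)]
  = 0.3750 + 0.1910 + 0.4238 + 0.4715
  = 1.4613 bits

I(U;V) = H(U) + H(V) - H(U,V)
  = 0.6500 + 0.8113 - 1.4613
  = 0.0000 bits

Distribution 2 (A, B):
Marginal P(A) (row sums):
  P(A=0) = 1/8 + 0 = 1/8
  P(A=1) = 0 + 1/16 = 1/16
  P(A=2) = 13/16 + 0 = 13/16
Marginal P(B) (column sums):
  P(B=0) = 1/8 + 0 + 13/16 = 15/16
  P(B=1) = 0 + 1/16 + 0 = 1/16

H(A) = -[(1/8)·log₂(1/8) + (1/16)·log₂(1/16) + (13/16)·log₂(13/16)]
  = 0.3750 + 0.2500 + 0.2434
  = 0.8684 bits
H(B) = -[(15/16)·log₂(15/16) + (1/16)·log₂(1/16)]
  = 0.0873 + 0.2500
  = 0.3373 bits
H(A,B) = -[(1/8)·log₂(1/8) + (1/16)·log₂(1/16) + (13/16)·log₂(13/16)]
  = 0.3750 + 0.2500 + 0.2434
  = 0.8684 bits

I(A;B) = H(A) + H(B) - H(A,B)
  = 0.8684 + 0.3373 - 0.8684
  = 0.3373 bits

I(A;B) = 0.3373 bits > I(U;V) = 0.0000 bits, so (A, B) has the higher mutual information (stronger dependence).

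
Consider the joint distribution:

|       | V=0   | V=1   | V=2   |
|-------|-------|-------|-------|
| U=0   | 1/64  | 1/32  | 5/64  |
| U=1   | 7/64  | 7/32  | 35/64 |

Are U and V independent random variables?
Marginal P(U) (row sums):
  P(U=0) = 1/64 + 1/32 + 5/64 = 1/8
  P(U=1) = 7/64 + 7/32 + 35/64 = 7/8
Marginal P(V) (column sums):
  P(V=0) = 1/64 + 7/64 = 1/8
  P(V=1) = 1/32 + 7/32 = 1/4
  P(V=2) = 5/64 + 35/64 = 5/8

U and V are independent iff P(U=i,V=j) = P(U=i)·P(V=j) for every cell.
  P(U=0)·P(V=0) = 1/8 × 1/8 = 1/64 = P(U=0,V=0) ✓
  P(U=0)·P(V=1) = 1/8 × 1/4 = 1/32 = P(U=0,V=1) ✓
  P(U=0)·P(V=2) = 1/8 × 5/8 = 5/64 = P(U=0,V=2) ✓
  P(U=1)·P(V=0) = 7/8 × 1/8 = 7/64 = P(U=1,V=0) ✓
  P(U=1)·P(V=1) = 7/8 × 1/4 = 7/32 = P(U=1,V=1) ✓
  P(U=1)·P(V=2) = 7/8 × 5/8 = 35/64 = P(U=1,V=2) ✓

Yes, U and V are independent: every cell factors, so I(U;V) = 0 bits.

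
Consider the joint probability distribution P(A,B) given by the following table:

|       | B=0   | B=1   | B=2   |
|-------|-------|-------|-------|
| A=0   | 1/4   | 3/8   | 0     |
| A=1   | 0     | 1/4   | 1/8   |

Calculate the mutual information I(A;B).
Marginal P(A) (row sums):
  P(A=0) = 1/4 + 3/8 + 0 = 5/8
  P(A=1) = 0 + 1/4 + 1/8 = 3/8
Marginal P(B) (column sums):
  P(B=0) = 1/4 + 0 = 1/4
  P(B=1) = 3/8 + 1/4 = 5/8
  P(B=2) = 0 + 1/8 = 1/8

H(A) = -[(5/8)·log₂(5/8) + (3/8)·log₂(3/8)]
  = 0.4238 + 0.5306
  = 0.9544 bits
H(B) = -[(1/4)·log₂(1/4) + (5/8)·log₂(5/8) + (1/8)·log₂(1/8)]
  = 0.5000 + 0.4238 + 0.3750
  = 1.2988 bits
H(A,B) = -[(1/4)·log₂(1/4) + (3/8)·log₂(3/8) + (1/4)·log₂(1/4) + (1/8)·log₂(1/8)]
  = 0.5000 + 0.5306 + 0.5000 + 0.3750
  = 1.9056 bits

I(A;B) = H(A) + H(B) - H(A,B)
  = 0.9544 + 1.2988 - 1.9056
  = 0.3476 bits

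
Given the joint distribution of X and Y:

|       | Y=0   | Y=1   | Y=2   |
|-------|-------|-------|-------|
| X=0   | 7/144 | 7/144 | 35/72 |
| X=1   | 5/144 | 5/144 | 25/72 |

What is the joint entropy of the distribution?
H(X,Y) = -Σ P(X,Y) log₂ P(X,Y), summed over the non-zero cells:
H(X,Y) = -[(7/144)·log₂(7/144) + (7/144)·log₂(7/144) + (35/72)·log₂(35/72) + (5/144)·log₂(5/144) + (5/144)·log₂(5/144) + (25/72)·log₂(25/72)]
  = 0.2121 + 0.2121 + 0.5059 + 0.1683 + 0.1683 + 0.5299
  = 1.7966 bits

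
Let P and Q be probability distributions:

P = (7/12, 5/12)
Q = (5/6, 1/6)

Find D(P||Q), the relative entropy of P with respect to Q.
D(P||Q) = Σ P(i) log₂(P(i)/Q(i))
  i=0: (7/12) × log₂((7/12)/(5/6)) = (7/12) × log₂(7/10) = -0.3002
  i=1: (5/12) × log₂((5/12)/(1/6)) = (5/12) × log₂(5/2) = 0.5508
D(P||Q) = -0.3002 + 0.5508
  = 0.2506 bits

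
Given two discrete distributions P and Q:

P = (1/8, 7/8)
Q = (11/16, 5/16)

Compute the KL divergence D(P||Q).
D(P||Q) = Σ P(i) log₂(P(i)/Q(i))
  i=0: (1/8) × log₂((1/8)/(11/16)) = (1/8) × log₂(2/11) = -0.3074
  i=1: (7/8) × log₂((7/8)/(5/16)) = (7/8) × log₂(14/5) = 1.2997
D(P||Q) = -0.3074 + 1.2997
  = 0.9923 bits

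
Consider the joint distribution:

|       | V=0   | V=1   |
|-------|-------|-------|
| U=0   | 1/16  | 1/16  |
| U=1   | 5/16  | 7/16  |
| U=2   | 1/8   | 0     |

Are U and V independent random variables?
Marginal P(U) (row sums):
  P(U=0) = 1/16 + 1/16 = 1/8
  P(U=1) = 5/16 + 7/16 = 3/4
  P(U=2) = 1/8 + 0 = 1/8
Marginal P(V) (column sums):
  P(V=0) = 1/16 + 5/16 + 1/8 = 1/2
  P(V=1) = 1/16 + 7/16 + 0 = 1/2

U and V are independent iff P(U=i,V=j) = P(U=i)·P(V=j) for every cell.
  P(U=1)·P(V=0) = 3/4 × 1/2 = 3/8, but P(U=1,V=0) = 5/16 ✗

No, U and V are not independent. Quantitatively, I(U;V) > 0:

H(U) = -[(1/8)·log₂(1/8) + (3/4)·log₂(3/4) + (1/8)·log₂(1/8)]
  = 0.3750 + 0.3113 + 0.3750
  = 1.0613 bits
H(V) = -[(1/2)·log₂(1/2) + (1/2)·log₂(1/2)]
  = 0.5000 + 0.5000
  = 1.0000 bits
H(U,V) = -[(1/16)·log₂(1/16) + (1/16)·log₂(1/16) + (5/16)·log₂(5/16) + (7/16)·log₂(7/16) + (1/8)·log₂(1/8)]
  = 0.2500 + 0.2500 + 0.5244 + 0.5218 + 0.3750
  = 1.9212 bits
I(U;V) = H(U) + H(V) - H(U,V) = 1.0613 + 1.0000 - 1.9212 = 0.1401 bits > 0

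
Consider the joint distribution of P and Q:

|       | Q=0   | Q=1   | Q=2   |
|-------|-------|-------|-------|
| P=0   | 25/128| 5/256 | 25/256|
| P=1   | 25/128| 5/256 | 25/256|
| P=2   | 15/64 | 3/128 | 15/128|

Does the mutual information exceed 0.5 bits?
Marginal P(P) (row sums):
  P(P=0) = 25/128 + 5/256 + 25/256 = 5/16
  P(P=1) = 25/128 + 5/256 + 25/256 = 5/16
  P(P=2) = 15/64 + 3/128 + 15/128 = 3/8
Marginal P(Q) (column sums):
  P(Q=0) = 25/128 + 25/128 + 15/64 = 5/8
  P(Q=1) = 5/256 + 5/256 + 3/128 = 1/16
  P(Q=2) = 25/256 + 25/256 + 15/128 = 5/16

H(P) = -[(5/16)·log₂(5/16) + (5/16)·log₂(5/16) + (3/8)·log₂(3/8)]
  = 0.5244 + 0.5244 + 0.5306
  = 1.5794 bits
H(Q) = -[(5/8)·log₂(5/8) + (1/16)·log₂(1/16) + (5/16)·log₂(5/16)]
  = 0.4238 + 0.2500 + 0.5244
  = 1.1982 bits
H(P,Q) = -[(25/128)·log₂(25/128) + (5/256)·log₂(5/256) + (25/256)·log₂(25/256) + (25/128)·log₂(25/128) + (5/256)·log₂(5/256) + (25/256)·log₂(25/256) + (15/64)·log₂(15/64) + (3/128)·log₂(3/128) + (15/128)·log₂(15/128)]
  = 0.4602 + 0.1109 + 0.3277 + 0.4602 + 0.1109 + 0.3277 + 0.4906 + 0.1269 + 0.3625
  = 2.7776 bits

I(P;Q) = H(P) + H(Q) - H(P,Q)
  = 1.5794 + 1.1982 - 2.7776
  = 0.0000 bits

No. I(P;Q) = 0.0000 bits, which is ≤ 0.5 bits.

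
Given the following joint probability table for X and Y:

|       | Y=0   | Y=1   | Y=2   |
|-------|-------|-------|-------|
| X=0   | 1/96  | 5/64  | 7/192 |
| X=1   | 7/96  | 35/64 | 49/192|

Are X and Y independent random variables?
Marginal P(X) (row sums):
  P(X=0) = 1/96 + 5/64 + 7/192 = 1/8
  P(X=1) = 7/96 + 35/64 + 49/192 = 7/8
Marginal P(Y) (column sums):
  P(Y=0) = 1/96 + 7/96 = 1/12
  P(Y=1) = 5/64 + 35/64 = 5/8
  P(Y=2) = 7/192 + 49/192 = 7/24

X and Y are independent iff P(X=i,Y=j) = P(X=i)·P(Y=j) for every cell.
  P(X=0)·P(Y=0) = 1/8 × 1/12 = 1/96 = P(X=0,Y=0) ✓
  P(X=0)·P(Y=1) = 1/8 × 5/8 = 5/64 = P(X=0,Y=1) ✓
  P(X=0)·P(Y=2) = 1/8 × 7/24 = 7/192 = P(X=0,Y=2) ✓
  P(X=1)·P(Y=0) = 7/8 × 1/12 = 7/96 = P(X=1,Y=0) ✓
  P(X=1)·P(Y=1) = 7/8 × 5/8 = 35/64 = P(X=1,Y=1) ✓
  P(X=1)·P(Y=2) = 7/8 × 7/24 = 49/192 = P(X=1,Y=2) ✓

Yes, X and Y are independent: every cell factors, so I(X;Y) = 0 bits.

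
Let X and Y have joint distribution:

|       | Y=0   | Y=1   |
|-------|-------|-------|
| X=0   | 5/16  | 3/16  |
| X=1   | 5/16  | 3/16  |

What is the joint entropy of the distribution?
H(X,Y) = -Σ P(X,Y) log₂ P(X,Y), summed over the non-zero cells:
H(X,Y) = -[(5/16)·log₂(5/16) + (3/16)·log₂(3/16) + (5/16)·log₂(5/16) + (3/16)·log₂(3/16)]
  = 0.5244 + 0.4528 + 0.5244 + 0.4528
  = 1.9544 bits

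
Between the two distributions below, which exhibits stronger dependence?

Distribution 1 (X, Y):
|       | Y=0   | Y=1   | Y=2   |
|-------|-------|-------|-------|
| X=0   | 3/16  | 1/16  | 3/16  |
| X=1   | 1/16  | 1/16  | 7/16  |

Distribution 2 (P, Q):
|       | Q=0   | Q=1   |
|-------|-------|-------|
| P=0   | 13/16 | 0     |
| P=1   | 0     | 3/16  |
Distribution 1 (X, Y):
Marginal P(X) (row sums):
  P(X=0) = 3/16 + 1/16 + 3/16 = 7/16
  P(X=1) = 1/16 + 1/16 + 7/16 = 9/16
Marginal P(Y) (column sums):
  P(Y=0) = 3/16 + 1/16 = 1/4
  P(Y=1) = 1/16 + 1/16 = 1/8
  P(Y=2) = 3/16 + 7/16 = 5/8

H(X) = -[(7/16)·log₂(7/16) + (9/16)·log₂(9/16)]
  = 0.5218 + 0.4669
  = 0.9887 bits
H(Y) = -[(1/4)·log₂(1/4) + (1/8)·log₂(1/8) + (5/8)·log₂(5/8)]
  = 0.5000 + 0.3750 + 0.4238
  = 1.2988 bits
H(X,Y) = -[(3/16)·log₂(3/16) + (1/16)·log₂(1/16) + (3/16)·log₂(3/16) + (1/16)·log₂(1/16) + (1/16)·log₂(1/16) + (7/16)·log₂(7/16)]
  = 0.4528 + 0.2500 + 0.4528 + 0.2500 + 0.2500 + 0.5218
  = 2.1774 bits

I(X;Y) = H(X) + H(Y) - H(X,Y)
  = 0.9887 + 1.2988 - 2.1774
  = 0.1101 bits

Distribution 2 (P, Q):
Marginal P(P) (row sums):
  P(P=0) = 13/16 + 0 = 13/16
  P(P=1) = 0 + 3/16 = 3/16
Marginal P(Q) (column sums):
  P(Q=0) = 13/16 + 0 = 13/16
  P(Q=1) = 0 + 3/16 = 3/16

H(P) = -[(13/16)·log₂(13/16) + (3/16)·log₂(3/16)]
  = 0.2434 + 0.4528
  = 0.6962 bits
H(Q) = -[(13/16)·log₂(13/16) + (3/16)·log₂(3/16)]
  = 0.2434 + 0.4528
  = 0.6962 bits
H(P,Q) = -[(13/16)·log₂(13/16) + (3/16)·log₂(3/16)]
  = 0.2434 + 0.4528
  = 0.6962 bits

I(P;Q) = H(P) + H(Q) - H(P,Q)
  = 0.6962 + 0.6962 - 0.6962
  = 0.6962 bits

I(P;Q) = 0.6962 bits > I(X;Y) = 0.1101 bits, so (P, Q) has the higher mutual information (stronger dependence).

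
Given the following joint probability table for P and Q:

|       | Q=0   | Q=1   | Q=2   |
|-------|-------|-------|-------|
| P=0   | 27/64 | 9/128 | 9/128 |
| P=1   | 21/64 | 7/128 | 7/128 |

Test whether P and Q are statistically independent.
Marginal P(P) (row sums):
  P(P=0) = 27/64 + 9/128 + 9/128 = 9/16
  P(P=1) = 21/64 + 7/128 + 7/128 = 7/16
Marginal P(Q) (column sums):
  P(Q=0) = 27/64 + 21/64 = 3/4
  P(Q=1) = 9/128 + 7/128 = 1/8
  P(Q=2) = 9/128 + 7/128 = 1/8

P and Q are independent iff P(P=i,Q=j) = P(P=i)·P(Q=j) for every cell.
  P(P=0)·P(Q=0) = 9/16 × 3/4 = 27/64 = P(P=0,Q=0) ✓
  P(P=0)·P(Q=1) = 9/16 × 1/8 = 9/128 = P(P=0,Q=1) ✓
  P(P=0)·P(Q=2) = 9/16 × 1/8 = 9/128 = P(P=0,Q=2) ✓
  P(P=1)·P(Q=0) = 7/16 × 3/4 = 21/64 = P(P=1,Q=0) ✓
  P(P=1)·P(Q=1) = 7/16 × 1/8 = 7/128 = P(P=1,Q=1) ✓
  P(P=1)·P(Q=2) = 7/16 × 1/8 = 7/128 = P(P=1,Q=2) ✓

Yes, P and Q are independent: every cell factors, so I(P;Q) = 0 bits.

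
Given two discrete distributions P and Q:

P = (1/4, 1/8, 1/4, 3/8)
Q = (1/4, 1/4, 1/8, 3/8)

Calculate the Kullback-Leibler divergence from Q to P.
D(P||Q) = Σ P(i) log₂(P(i)/Q(i))
  i=0: (1/4) × log₂((1/4)/(1/4)) = (1/4) × log₂(1) = 0.0000
  i=1: (1/8) × log₂((1/8)/(1/4)) = (1/8) × log₂(1/2) = -0.1250
  i=2: (1/4) × log₂((1/4)/(1/8)) = (1/4) × log₂(2) = 0.2500
  i=3: (3/8) × log₂((3/8)/(3/8)) = (3/8) × log₂(1) = 0.0000
D(P||Q) = 0.0000 - 0.1250 + 0.2500 + 0.0000
  = 0.1250 bits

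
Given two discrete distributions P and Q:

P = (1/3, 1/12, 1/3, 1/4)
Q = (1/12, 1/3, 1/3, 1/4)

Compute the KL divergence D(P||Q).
D(P||Q) = Σ P(i) log₂(P(i)/Q(i))
  i=0: (1/3) × log₂((1/3)/(1/12)) = (1/3) × log₂(4) = 0.6667
  i=1: (1/12) × log₂((1/12)/(1/3)) = (1/12) × log₂(1/4) = -0.1667
  i=2: (1/3) × log₂((1/3)/(1/3)) = (1/3) × log₂(1) = 0.0000
  i=3: (1/4) × log₂((1/4)/(1/4)) = (1/4) × log₂(1) = 0.0000
D(P||Q) = 0.6667 - 0.1667 + 0.0000 + 0.0000
  = 0.5000 bits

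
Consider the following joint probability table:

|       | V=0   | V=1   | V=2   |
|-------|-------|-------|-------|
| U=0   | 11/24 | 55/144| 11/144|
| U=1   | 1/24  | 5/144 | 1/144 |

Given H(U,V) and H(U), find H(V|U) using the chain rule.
From the chain rule: H(U,V) = H(U) + H(V|U)
Therefore: H(V|U) = H(U,V) - H(U)

H(U,V) = -[(11/24)·log₂(11/24) + (55/144)·log₂(55/144) + (11/144)·log₂(11/144) + (1/24)·log₂(1/24) + (5/144)·log₂(5/144) + (1/144)·log₂(1/144)]
  = 0.5159 + 0.5304 + 0.2834 + 0.1910 + 0.1683 + 0.0498
  = 1.7388 bits
Marginal P(U) (row sums):
  P(U=0) = 11/24 + 55/144 + 11/144 = 11/12
  P(U=1) = 1/24 + 5/144 + 1/144 = 1/12
H(U) = -[(11/12)·log₂(11/12) + (1/12)·log₂(1/12)]
  = 0.1151 + 0.2987
  = 0.4138 bits

H(V|U) = 1.7388 - 0.4138 = 1.3250 bits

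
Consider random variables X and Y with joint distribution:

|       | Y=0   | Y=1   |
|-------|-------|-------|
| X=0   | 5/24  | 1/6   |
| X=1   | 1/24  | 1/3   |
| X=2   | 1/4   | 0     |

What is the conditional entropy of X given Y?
Marginal P(Y) (column sums):
  P(Y=0) = 5/24 + 1/24 + 1/4 = 1/2
  P(Y=1) = 1/6 + 1/3 + 0 = 1/2

H(X|Y) = -Σ P(X,Y)·log₂ P(X|Y), where P(X|Y) = P(X,Y) / P(Y)
  (cells with P(X,Y) = 0 contribute 0)
  (X=0,Y=0): P(X|Y) = (5/24)/(1/2) = 5/12;  -(5/24)·log₂(5/12) = 0.2631
  (X=0,Y=1): P(X|Y) = (1/6)/(1/2) = 1/3;  -(1/6)·log₂(1/3) = 0.2642
  (X=1,Y=0): P(X|Y) = (1/24)/(1/2) = 1/12;  -(1/24)·log₂(1/12) = 0.1494
  (X=1,Y=1): P(X|Y) = (1/3)/(1/2) = 2/3;  -(1/3)·log₂(2/3) = 0.1950
  (X=2,Y=0): P(X|Y) = (1/4)/(1/2) = 1/2;  -(1/4)·log₂(1/2) = 0.2500
H(X|Y) = 0.2631 + 0.2642 + 0.1494 + 0.1950 + 0.2500
  = 1.1217 bits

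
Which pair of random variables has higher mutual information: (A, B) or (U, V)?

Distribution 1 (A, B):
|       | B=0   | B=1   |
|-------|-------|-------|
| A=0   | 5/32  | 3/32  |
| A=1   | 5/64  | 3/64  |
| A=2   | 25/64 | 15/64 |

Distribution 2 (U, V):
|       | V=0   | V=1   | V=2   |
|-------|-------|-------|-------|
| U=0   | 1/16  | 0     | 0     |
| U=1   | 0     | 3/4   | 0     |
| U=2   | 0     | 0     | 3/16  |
Distribution 1 (A, B):
Marginal P(A) (row sums):
  P(A=0) = 5/32 + 3/32 = 1/4
  P(A=1) = 5/64 + 3/64 = 1/8
  P(A=2) = 25/64 + 15/64 = 5/8
Marginal P(B) (column sums):
  P(B=0) = 5/32 + 5/64 + 25/64 = 5/8
  P(B=1) = 3/32 + 3/64 + 15/64 = 3/8

H(A) = -[(1/4)·log₂(1/4) + (1/8)·log₂(1/8) + (5/8)·log₂(5/8)]
  = 0.5000 + 0.3750 + 0.4238
  = 1.2988 bits
H(B) = -[(5/8)·log₂(5/8) + (3/8)·log₂(3/8)]
  = 0.4238 + 0.5306
  = 0.9544 bits
H(A,B) = -[(5/32)·log₂(5/32) + (3/32)·log₂(3/32) + (5/64)·log₂(5/64) + (3/64)·log₂(3/64) + (25/64)·log₂(25/64) + (15/64)·log₂(15/64)]
  = 0.4184 + 0.3202 + 0.2873 + 0.2070 + 0.5297 + 0.4906
  = 2.2532 bits

I(A;B) = H(A) + H(B) - H(A,B)
  = 1.2988 + 0.9544 - 2.2532
  = 0.0000 bits

Distribution 2 (U, V):
Marginal P(U) (row sums):
  P(U=0) = 1/16 + 0 + 0 = 1/16
  P(U=1) = 0 + 3/4 + 0 = 3/4
  P(U=2) = 0 + 0 + 3/16 = 3/16
Marginal P(V) (column sums):
  P(V=0) = 1/16 + 0 + 0 = 1/16
  P(V=1) = 0 + 3/4 + 0 = 3/4
  P(V=2) = 0 + 0 + 3/16 = 3/16

H(U) = -[(1/16)·log₂(1/16) + (3/4)·log₂(3/4) + (3/16)·log₂(3/16)]
  = 0.2500 + 0.3113 + 0.4528
  = 1.0141 bits
H(V) = -[(1/16)·log₂(1/16) + (3/4)·log₂(3/4) + (3/16)·log₂(3/16)]
  = 0.2500 + 0.3113 + 0.4528
  = 1.0141 bits
H(U,V) = -[(1/16)·log₂(1/16) + (3/4)·log₂(3/4) + (3/16)·log₂(3/16)]
  = 0.2500 + 0.3113 + 0.4528
  = 1.0141 bits

I(U;V) = H(U) + H(V) - H(U,V)
  = 1.0141 + 1.0141 - 1.0141
  = 1.0141 bits

I(U;V) = 1.0141 bits > I(A;B) = 0.0000 bits, so (U, V) has the higher mutual information (stronger dependence).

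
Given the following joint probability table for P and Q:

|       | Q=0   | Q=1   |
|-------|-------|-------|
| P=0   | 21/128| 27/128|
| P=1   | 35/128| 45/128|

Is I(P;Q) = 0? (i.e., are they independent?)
Marginal P(P) (row sums):
  P(P=0) = 21/128 + 27/128 = 3/8
  P(P=1) = 35/128 + 45/128 = 5/8
Marginal P(Q) (column sums):
  P(Q=0) = 21/128 + 35/128 = 7/16
  P(Q=1) = 27/128 + 45/128 = 9/16

P and Q are independent iff P(P=i,Q=j) = P(P=i)·P(Q=j) for every cell.
  P(P=0)·P(Q=0) = 3/8 × 7/16 = 21/128 = P(P=0,Q=0) ✓
  P(P=0)·P(Q=1) = 3/8 × 9/16 = 27/128 = P(P=0,Q=1) ✓
  P(P=1)·P(Q=0) = 5/8 × 7/16 = 35/128 = P(P=1,Q=0) ✓
  P(P=1)·P(Q=1) = 5/8 × 9/16 = 45/128 = P(P=1,Q=1) ✓

Yes, P and Q are independent: every cell factors, so I(P;Q) = 0 bits.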